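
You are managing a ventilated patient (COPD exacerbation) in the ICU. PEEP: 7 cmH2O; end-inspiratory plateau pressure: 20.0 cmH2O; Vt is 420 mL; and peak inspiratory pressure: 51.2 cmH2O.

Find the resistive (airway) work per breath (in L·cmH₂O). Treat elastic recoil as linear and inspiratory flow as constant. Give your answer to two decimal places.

With constant inspiratory flow the resistive pressure is constant at PIP − Pplat = 51.2 − 20.0 = 31.2 cmH2O, so resistive work = 31.2 × 0.420 = 13.104 L·cmH2O.

13.10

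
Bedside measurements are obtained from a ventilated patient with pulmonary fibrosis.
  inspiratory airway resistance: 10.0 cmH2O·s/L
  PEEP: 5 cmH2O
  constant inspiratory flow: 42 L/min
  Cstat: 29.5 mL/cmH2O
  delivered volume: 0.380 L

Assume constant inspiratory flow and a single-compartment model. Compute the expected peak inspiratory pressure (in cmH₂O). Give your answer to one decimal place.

Flow: 42 L/min ÷ 60 = 0.7 L/s.
Equation of motion (constant flow): PIP = Vt/C + R·V̇ + PEEP.
PIP = 380/29.5 + 10.0×0.7 + 5 = 12.881 + 7.0 + 5 = 24.881 cmH2O.

24.9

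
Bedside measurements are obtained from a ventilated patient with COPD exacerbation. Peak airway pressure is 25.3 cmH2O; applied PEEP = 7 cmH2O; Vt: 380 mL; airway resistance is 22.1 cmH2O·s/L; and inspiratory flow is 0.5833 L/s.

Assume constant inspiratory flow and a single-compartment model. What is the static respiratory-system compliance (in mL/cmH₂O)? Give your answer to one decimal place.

70.3

Equation of motion (constant flow): PIP = Vt/C + R·V̇ + PEEP.
Vt/C = PIP − R·V̇ − PEEP = 25.3 − 22.1×0.5833 − 7 = 25.3 − 12.891 − 7 = 5.409 cmH2O.
C = Vt / 5.409 = 380 / 5.409 = 70.253 mL/cmH2O.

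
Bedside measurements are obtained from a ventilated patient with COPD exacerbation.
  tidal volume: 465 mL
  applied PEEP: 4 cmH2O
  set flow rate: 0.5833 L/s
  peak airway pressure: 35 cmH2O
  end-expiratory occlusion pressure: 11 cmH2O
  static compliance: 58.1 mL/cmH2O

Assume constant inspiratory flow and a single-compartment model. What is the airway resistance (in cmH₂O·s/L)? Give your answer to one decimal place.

27.4

Total PEEP = 11 cmH2O (set 4 + intrinsic 7); this is the baseline alveolar pressure.
Equation of motion (constant flow): PIP = Vt/C + R·V̇ + PEEP.
R·V̇ = PIP − Vt/C − PEEP = 35 − 465/58.1 − 11 = 35 − 8.003 − 11 = 15.997 cmH2O.
R = 15.997 / 0.5833 = 27.425 cmH2O·s/L.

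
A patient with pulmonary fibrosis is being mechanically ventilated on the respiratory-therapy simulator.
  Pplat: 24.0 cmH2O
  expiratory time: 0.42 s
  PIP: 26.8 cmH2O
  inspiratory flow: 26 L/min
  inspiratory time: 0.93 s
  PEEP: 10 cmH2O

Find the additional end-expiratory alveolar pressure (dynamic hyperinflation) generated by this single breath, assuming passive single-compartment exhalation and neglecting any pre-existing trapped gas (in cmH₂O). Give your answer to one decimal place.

Flow: 26 L/min ÷ 60 = 0.4333 L/s.
Vt = flow × Ti = 0.4333 L/s × 0.93 s × 1000 mL/L = 402.97 mL.
R = (PIP − Pplat)/V̇ = (26.8 − 24.0) / 0.4333 = 2.8/0.4333 = 6.462 cmH2O·s/L.
C = Vt/(Pplat − PEEP) = 402.97 / (24.0 − 10) = 402.97/14.0 = 28.784 mL/cmH2O.
τ = R × C = 6.462 × 0.02878 L/cmH2O = 0.186 s.
Fraction remaining = e^(−Te/τ) = e^(−0.42/0.186) = 0.1046; trapped volume = 402.97 × 0.1046 = 42.151 mL.
Additional alveolar pressure from trapping ≈ V_trapped / C = 42.151 / 28.784 = 1.464 cmH2O.

1.5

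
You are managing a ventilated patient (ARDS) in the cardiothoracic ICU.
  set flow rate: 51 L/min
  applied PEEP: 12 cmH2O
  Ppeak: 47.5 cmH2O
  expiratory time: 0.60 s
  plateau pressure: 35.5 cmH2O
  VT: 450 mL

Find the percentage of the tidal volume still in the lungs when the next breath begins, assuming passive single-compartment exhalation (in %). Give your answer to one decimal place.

Flow: 51 L/min ÷ 60 = 0.85 L/s.
R = (PIP − Pplat)/V̇ = (47.5 − 35.5) / 0.85 = 12.0/0.85 = 14.118 cmH2O·s/L.
C = Vt/(Pplat − PEEP) = 450.0 / (35.5 − 12) = 450.0/23.5 = 19.149 mL/cmH2O.
τ = R × C = 14.118 × 0.01915 L/cmH2O = 0.2704 s.
Fraction remaining at end-expiration = e^(−Te/τ) = e^(−0.60/0.2704) = 0.1087 → 10.87%.

10.9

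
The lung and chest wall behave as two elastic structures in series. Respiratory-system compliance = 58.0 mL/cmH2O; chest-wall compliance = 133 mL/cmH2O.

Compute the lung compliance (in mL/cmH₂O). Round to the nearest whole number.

103

1/CL = 1/Crs − 1/Ccw.
1/CL = 1/58.0 − 1/133 = 0.009723.
CL = 102.85 mL/cmH2O.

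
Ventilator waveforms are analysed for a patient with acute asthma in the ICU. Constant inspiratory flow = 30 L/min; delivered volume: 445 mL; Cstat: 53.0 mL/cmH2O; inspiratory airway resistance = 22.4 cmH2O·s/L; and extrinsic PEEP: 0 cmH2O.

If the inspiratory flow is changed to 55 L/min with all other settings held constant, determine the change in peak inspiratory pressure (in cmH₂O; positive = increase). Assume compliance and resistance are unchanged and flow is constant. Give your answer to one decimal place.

9.3

Flow: 30 L/min ÷ 60 = 0.5 L/s.
New flow: 55 L/min ÷ 60 = 0.9167 L/s.
PIP = Vt/C + R·V̇ + PEEP (constant-flow equation of motion).
Only the resistive term changes: ΔPIP = R × ΔV̇ = 22.4 × (0.9167 − 0.5) = 22.4 × 0.4167 = 9.334 cmH2O.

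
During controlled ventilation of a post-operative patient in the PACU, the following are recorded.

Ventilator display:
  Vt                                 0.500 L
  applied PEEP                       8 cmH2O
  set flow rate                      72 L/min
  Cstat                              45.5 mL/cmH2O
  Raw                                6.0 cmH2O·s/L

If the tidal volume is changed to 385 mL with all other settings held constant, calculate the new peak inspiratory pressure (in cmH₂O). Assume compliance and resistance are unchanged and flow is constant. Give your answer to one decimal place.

23.7

Flow: 72 L/min ÷ 60 = 1.2 L/s.
PIP = Vt/C + R·V̇ + PEEP (constant-flow equation of motion).
Only the elastic term changes: ΔPIP = ΔVt / C = (385 − 500) / 45.5 = -2.527 cmH2O.
Original PIP = 500/45.5 + 6.0×1.2 + 8 = 26.189 cmH2O; new PIP = 26.189 + (-2.527) = 23.662 cmH2O.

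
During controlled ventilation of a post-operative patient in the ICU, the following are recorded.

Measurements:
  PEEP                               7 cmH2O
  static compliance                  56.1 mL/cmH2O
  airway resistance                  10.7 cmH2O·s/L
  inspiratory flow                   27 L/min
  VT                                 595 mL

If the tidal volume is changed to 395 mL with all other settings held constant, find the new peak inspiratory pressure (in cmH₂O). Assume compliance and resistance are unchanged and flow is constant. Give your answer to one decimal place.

Flow: 27 L/min ÷ 60 = 0.45 L/s.
PIP = Vt/C + R·V̇ + PEEP (constant-flow equation of motion).
Only the elastic term changes: ΔPIP = ΔVt / C = (395 − 595) / 56.1 = -3.565 cmH2O.
Original PIP = 595/56.1 + 10.7×0.45 + 7 = 22.421 cmH2O; new PIP = 22.421 + (-3.565) = 18.856 cmH2O.

18.9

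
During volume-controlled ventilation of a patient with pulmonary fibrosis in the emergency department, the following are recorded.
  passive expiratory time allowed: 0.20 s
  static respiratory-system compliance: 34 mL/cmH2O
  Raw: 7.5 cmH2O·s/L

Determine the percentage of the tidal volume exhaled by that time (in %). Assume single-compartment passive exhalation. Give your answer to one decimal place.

τ = R × C = 7.5 × 34 mL/cmH2O = 7.5 × 0.034 L/cmH2O = 0.255 s.
Passive exhalation: V(t)/V₀ = e^(−t/τ) = e^(−0.20/0.255) = 0.4564.
Fraction exhaled = 1 − 0.4564 = 0.5436 → 54.36%.

54.4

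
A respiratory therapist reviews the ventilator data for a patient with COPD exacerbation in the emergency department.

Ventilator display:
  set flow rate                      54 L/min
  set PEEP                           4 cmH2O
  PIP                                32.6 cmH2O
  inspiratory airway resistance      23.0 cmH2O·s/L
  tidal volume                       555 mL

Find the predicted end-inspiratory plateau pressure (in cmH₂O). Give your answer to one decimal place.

11.9

Flow: 54 L/min ÷ 60 = 0.9 L/s.
Pplat = PIP − Raw × flow = 32.6 − 23.0 × 0.9 = 32.6 − 20.7 = 11.9 cmH2O.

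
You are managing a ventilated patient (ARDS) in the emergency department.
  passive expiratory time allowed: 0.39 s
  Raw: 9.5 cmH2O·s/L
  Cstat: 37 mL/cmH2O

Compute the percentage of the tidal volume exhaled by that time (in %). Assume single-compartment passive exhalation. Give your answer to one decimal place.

67.0

τ = R × C = 9.5 × 37 mL/cmH2O = 9.5 × 0.037 L/cmH2O = 0.3515 s.
Passive exhalation: V(t)/V₀ = e^(−t/τ) = e^(−0.39/0.3515) = 0.3297.
Fraction exhaled = 1 − 0.3297 = 0.6703 → 67.03%.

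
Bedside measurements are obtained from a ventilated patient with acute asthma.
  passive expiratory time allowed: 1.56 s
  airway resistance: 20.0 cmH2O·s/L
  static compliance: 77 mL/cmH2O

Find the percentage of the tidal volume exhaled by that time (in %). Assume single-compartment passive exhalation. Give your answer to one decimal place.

63.7

τ = R × C = 20.0 × 77 mL/cmH2O = 20.0 × 0.077 L/cmH2O = 1.54 s.
Passive exhalation: V(t)/V₀ = e^(−t/τ) = e^(−1.56/1.54) = 0.3631.
Fraction exhaled = 1 − 0.3631 = 0.6369 → 63.69%.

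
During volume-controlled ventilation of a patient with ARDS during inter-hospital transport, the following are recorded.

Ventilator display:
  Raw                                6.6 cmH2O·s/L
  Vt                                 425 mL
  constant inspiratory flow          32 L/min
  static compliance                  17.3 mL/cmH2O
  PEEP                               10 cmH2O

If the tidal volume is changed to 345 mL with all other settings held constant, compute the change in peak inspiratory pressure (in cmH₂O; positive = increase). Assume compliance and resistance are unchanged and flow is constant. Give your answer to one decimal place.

PIP = Vt/C + R·V̇ + PEEP (constant-flow equation of motion).
Only the elastic term changes: ΔPIP = ΔVt / C = (345 − 425) / 17.3 = -4.624 cmH2O.

-4.6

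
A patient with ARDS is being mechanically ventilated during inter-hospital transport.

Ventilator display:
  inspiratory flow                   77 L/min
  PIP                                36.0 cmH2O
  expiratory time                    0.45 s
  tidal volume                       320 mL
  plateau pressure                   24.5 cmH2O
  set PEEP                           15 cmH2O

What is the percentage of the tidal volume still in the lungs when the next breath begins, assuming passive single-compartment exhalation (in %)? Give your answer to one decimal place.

22.5

Flow: 77 L/min ÷ 60 = 1.2833 L/s.
R = (PIP − Pplat)/V̇ = (36.0 − 24.5) / 1.2833 = 11.5/1.2833 = 8.961 cmH2O·s/L.
C = Vt/(Pplat − PEEP) = 320.0 / (24.5 − 15) = 320.0/9.5 = 33.684 mL/cmH2O.
τ = R × C = 8.961 × 0.03368 L/cmH2O = 0.3018 s.
Fraction remaining at end-expiration = e^(−Te/τ) = e^(−0.45/0.3018) = 0.2251 → 22.51%.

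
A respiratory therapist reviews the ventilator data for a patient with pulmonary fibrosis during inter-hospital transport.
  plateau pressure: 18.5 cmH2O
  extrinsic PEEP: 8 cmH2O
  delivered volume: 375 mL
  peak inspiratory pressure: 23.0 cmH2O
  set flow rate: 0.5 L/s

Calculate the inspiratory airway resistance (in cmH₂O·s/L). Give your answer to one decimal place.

9.0

Raw = (PIP − Pplat) / flow = (23.0 − 18.5) / 0.5 = 4.5 / 0.5 = 9.0 cmH2O·s/L.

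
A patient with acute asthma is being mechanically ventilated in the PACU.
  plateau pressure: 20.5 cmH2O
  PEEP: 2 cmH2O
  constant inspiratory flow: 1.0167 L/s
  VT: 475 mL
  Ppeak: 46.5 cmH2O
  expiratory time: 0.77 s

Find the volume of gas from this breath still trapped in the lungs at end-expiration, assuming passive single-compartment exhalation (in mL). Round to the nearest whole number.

147

R = (PIP − Pplat)/V̇ = (46.5 − 20.5) / 1.0167 = 26.0/1.0167 = 25.573 cmH2O·s/L.
C = Vt/(Pplat − PEEP) = 475.0 / (20.5 − 2) = 475.0/18.5 = 25.676 mL/cmH2O.
τ = R × C = 25.573 × 0.02568 L/cmH2O = 0.6567 s.
Fraction remaining = e^(−Te/τ) = e^(−0.77/0.6567) = 0.3096.
Trapped volume = 475.0 × 0.3096 = 147.06 mL.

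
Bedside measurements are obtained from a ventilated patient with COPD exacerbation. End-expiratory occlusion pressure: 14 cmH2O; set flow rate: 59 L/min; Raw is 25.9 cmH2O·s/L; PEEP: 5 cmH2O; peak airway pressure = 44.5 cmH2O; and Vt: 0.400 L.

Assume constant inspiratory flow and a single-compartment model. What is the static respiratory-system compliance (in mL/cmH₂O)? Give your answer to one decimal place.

79.5

Flow: 59 L/min ÷ 60 = 0.9833 L/s.
Total PEEP = 14 cmH2O (set 5 + intrinsic 9); this is the baseline alveolar pressure.
Equation of motion (constant flow): PIP = Vt/C + R·V̇ + PEEP.
Vt/C = PIP − R·V̇ − PEEP = 44.5 − 25.9×0.9833 − 14 = 44.5 − 25.467 − 14 = 5.033 cmH2O.
C = Vt / 5.033 = 400 / 5.033 = 79.475 mL/cmH2O.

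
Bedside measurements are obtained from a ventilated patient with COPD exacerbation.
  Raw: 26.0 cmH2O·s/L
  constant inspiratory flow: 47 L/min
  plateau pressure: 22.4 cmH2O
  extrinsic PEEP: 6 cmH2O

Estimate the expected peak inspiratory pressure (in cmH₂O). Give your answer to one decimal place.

42.8

Flow: 47 L/min ÷ 60 = 0.7833 L/s.
PIP = Pplat + Raw × flow = 22.4 + 26.0 × 0.7833 = 22.4 + 20.366 = 42.766 cmH2O.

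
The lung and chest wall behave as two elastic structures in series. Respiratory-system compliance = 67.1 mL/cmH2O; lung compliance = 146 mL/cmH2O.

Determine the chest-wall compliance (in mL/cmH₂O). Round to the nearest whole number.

1/Ccw = 1/Crs − 1/CL.
1/Ccw = 1/67.1 − 1/146 = 0.008054.
Ccw = 124.16 mL/cmH2O.

124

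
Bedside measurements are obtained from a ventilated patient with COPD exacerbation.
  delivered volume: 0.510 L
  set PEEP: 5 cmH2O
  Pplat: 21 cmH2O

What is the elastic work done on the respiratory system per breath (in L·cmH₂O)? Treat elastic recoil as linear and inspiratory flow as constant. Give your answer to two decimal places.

Elastic work ≈ ½ × (Pplat − PEEP) × Vt = 0.5 × (21 − 5) × 0.510 L = 0.5 × 16.0 × 0.510 = 4.08 L·cmH2O.

4.08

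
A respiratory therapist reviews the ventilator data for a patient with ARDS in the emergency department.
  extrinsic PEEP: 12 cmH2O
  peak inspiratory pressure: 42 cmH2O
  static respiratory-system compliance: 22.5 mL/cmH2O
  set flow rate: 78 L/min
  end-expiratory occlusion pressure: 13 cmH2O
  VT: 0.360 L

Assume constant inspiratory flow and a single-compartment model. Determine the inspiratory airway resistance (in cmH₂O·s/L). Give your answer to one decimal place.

Flow: 78 L/min ÷ 60 = 1.3 L/s.
Total PEEP = 13 cmH2O (set 12 + intrinsic 1); this is the baseline alveolar pressure.
Equation of motion (constant flow): PIP = Vt/C + R·V̇ + PEEP.
R·V̇ = PIP − Vt/C − PEEP = 42 − 360/22.5 − 13 = 42 − 16.0 − 13 = 13.0 cmH2O.
R = 13.0 / 1.3 = 10.0 cmH2O·s/L.

10.0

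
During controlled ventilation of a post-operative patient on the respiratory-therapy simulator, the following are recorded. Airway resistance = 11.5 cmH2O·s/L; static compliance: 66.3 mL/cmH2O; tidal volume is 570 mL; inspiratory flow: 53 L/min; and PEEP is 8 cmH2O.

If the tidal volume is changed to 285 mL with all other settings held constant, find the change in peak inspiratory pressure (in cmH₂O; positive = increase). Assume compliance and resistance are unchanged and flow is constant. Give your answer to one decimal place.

PIP = Vt/C + R·V̇ + PEEP (constant-flow equation of motion).
Only the elastic term changes: ΔPIP = ΔVt / C = (285 − 570) / 66.3 = -4.299 cmH2O.

-4.3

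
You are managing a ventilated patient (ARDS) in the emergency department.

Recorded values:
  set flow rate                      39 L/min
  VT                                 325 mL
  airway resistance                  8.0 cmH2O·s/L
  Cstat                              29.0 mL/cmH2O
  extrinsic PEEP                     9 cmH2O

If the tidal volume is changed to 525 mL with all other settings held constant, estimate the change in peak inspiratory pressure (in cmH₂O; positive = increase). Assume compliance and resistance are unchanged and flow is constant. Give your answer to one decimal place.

6.9

PIP = Vt/C + R·V̇ + PEEP (constant-flow equation of motion).
Only the elastic term changes: ΔPIP = ΔVt / C = (525 − 325) / 29.0 = 6.897 cmH2O.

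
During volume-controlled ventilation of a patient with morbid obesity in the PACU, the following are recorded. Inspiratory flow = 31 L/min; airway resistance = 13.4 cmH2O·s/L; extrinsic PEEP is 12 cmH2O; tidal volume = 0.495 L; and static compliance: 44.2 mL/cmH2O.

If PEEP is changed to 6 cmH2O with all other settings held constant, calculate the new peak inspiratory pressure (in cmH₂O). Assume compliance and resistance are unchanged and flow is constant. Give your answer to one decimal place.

24.1

Flow: 31 L/min ÷ 60 = 0.5167 L/s.
PIP = Vt/C + R·V̇ + PEEP (constant-flow equation of motion).
Only the baseline term changes: ΔPIP = ΔPEEP = 6 − 12 = -6.0 cmH2O.
Original PIP = 495/44.2 + 13.4×0.5167 + 12 = 30.123 cmH2O; new PIP = 30.123 + (-6.0) = 24.123 cmH2O.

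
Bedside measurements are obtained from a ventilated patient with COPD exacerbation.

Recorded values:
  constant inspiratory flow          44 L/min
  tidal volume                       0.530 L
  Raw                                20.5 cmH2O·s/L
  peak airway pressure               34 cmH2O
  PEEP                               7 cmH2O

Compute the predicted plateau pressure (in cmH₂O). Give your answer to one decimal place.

Flow: 44 L/min ÷ 60 = 0.7333 L/s.
Pplat = PIP − Raw × flow = 34 − 20.5 × 0.7333 = 34 − 15.033 = 18.967 cmH2O.

19.0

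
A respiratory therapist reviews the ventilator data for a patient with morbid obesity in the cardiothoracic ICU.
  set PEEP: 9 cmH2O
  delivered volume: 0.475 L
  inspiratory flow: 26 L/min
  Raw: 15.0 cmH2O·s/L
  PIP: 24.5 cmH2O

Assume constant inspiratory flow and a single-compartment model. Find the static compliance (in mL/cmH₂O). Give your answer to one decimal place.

52.8

Flow: 26 L/min ÷ 60 = 0.4333 L/s.
Equation of motion (constant flow): PIP = Vt/C + R·V̇ + PEEP.
Vt/C = PIP − R·V̇ − PEEP = 24.5 − 15.0×0.4333 − 9 = 24.5 − 6.5 − 9 = 9.0 cmH2O.
C = Vt / 9.0 = 475 / 9.0 = 52.778 mL/cmH2O.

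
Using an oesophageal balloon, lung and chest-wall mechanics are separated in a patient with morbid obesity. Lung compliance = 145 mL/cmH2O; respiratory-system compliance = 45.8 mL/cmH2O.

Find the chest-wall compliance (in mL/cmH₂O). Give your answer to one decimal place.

1/Ccw = 1/Crs − 1/CL.
1/Ccw = 1/45.8 − 1/145 = 0.01494.
Ccw = 66.934 mL/cmH2O.

66.9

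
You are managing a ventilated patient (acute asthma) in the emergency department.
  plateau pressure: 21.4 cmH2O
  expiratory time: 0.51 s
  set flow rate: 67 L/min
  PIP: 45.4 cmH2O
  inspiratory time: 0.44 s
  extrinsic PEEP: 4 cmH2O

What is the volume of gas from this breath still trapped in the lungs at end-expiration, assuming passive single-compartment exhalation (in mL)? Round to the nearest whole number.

212

Flow: 67 L/min ÷ 60 = 1.1167 L/s.
Vt = flow × Ti = 1.1167 L/s × 0.44 s × 1000 mL/L = 491.35 mL.
R = (PIP − Pplat)/V̇ = (45.4 − 21.4) / 1.1167 = 24.0/1.1167 = 21.492 cmH2O·s/L.
C = Vt/(Pplat − PEEP) = 491.35 / (21.4 − 4) = 491.35/17.4 = 28.239 mL/cmH2O.
τ = R × C = 21.492 × 0.02824 L/cmH2O = 0.6069 s.
Fraction remaining = e^(−Te/τ) = e^(−0.51/0.6069) = 0.4316.
Trapped volume = 491.35 × 0.4316 = 212.07 mL.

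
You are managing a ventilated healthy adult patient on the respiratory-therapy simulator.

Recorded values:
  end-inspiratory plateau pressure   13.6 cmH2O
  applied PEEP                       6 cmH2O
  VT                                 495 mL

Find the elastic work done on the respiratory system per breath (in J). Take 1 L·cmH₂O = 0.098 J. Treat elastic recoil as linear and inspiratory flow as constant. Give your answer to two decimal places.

0.18

Elastic work ≈ ½ × (Pplat − PEEP) × Vt = 0.5 × (13.6 − 6) × 0.495 L = 0.5 × 7.6 × 0.495 = 1.881 L·cmH2O.
× 0.098 J/(L·cmH2O) → 0.1843 J.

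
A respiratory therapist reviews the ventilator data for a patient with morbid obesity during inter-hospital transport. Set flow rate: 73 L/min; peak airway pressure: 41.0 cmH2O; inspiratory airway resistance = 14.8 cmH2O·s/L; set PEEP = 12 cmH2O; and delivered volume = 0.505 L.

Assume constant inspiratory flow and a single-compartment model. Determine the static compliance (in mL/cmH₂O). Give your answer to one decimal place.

45.9

Flow: 73 L/min ÷ 60 = 1.2167 L/s.
Equation of motion (constant flow): PIP = Vt/C + R·V̇ + PEEP.
Vt/C = PIP − R·V̇ − PEEP = 41.0 − 14.8×1.2167 − 12 = 41.0 − 18.007 − 12 = 10.993 cmH2O.
C = Vt / 10.993 = 505 / 10.993 = 45.938 mL/cmH2O.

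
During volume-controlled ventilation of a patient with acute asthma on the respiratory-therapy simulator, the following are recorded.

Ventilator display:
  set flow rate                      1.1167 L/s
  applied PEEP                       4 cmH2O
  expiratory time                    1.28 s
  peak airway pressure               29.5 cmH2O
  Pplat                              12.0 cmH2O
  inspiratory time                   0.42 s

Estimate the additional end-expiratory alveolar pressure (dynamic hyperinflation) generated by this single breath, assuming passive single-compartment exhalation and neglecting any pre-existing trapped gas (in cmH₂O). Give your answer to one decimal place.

2.0

Vt = flow × Ti = 1.1167 L/s × 0.42 s × 1000 mL/L = 469.01 mL.
R = (PIP − Pplat)/V̇ = (29.5 − 12.0) / 1.1167 = 17.5/1.1167 = 15.671 cmH2O·s/L.
C = Vt/(Pplat − PEEP) = 469.01 / (12.0 − 4) = 469.01/8.0 = 58.626 mL/cmH2O.
τ = R × C = 15.671 × 0.05863 L/cmH2O = 0.9188 s.
Fraction remaining = e^(−Te/τ) = e^(−1.28/0.9188) = 0.2483; trapped volume = 469.01 × 0.2483 = 116.46 mL.
Additional alveolar pressure from trapping ≈ V_trapped / C = 116.46 / 58.626 = 1.986 cmH2O.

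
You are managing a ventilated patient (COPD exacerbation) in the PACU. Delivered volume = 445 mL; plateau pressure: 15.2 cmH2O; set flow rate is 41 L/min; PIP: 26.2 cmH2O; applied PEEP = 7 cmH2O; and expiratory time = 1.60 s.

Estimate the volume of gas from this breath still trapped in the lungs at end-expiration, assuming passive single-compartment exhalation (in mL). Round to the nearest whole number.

71

Flow: 41 L/min ÷ 60 = 0.6833 L/s.
R = (PIP − Pplat)/V̇ = (26.2 − 15.2) / 0.6833 = 11.0/0.6833 = 16.098 cmH2O·s/L.
C = Vt/(Pplat − PEEP) = 445.0 / (15.2 − 7) = 445.0/8.2 = 54.268 mL/cmH2O.
τ = R × C = 16.098 × 0.05427 L/cmH2O = 0.8736 s.
Fraction remaining = e^(−Te/τ) = e^(−1.60/0.8736) = 0.1602.
Trapped volume = 445.0 × 0.1602 = 71.289 mL.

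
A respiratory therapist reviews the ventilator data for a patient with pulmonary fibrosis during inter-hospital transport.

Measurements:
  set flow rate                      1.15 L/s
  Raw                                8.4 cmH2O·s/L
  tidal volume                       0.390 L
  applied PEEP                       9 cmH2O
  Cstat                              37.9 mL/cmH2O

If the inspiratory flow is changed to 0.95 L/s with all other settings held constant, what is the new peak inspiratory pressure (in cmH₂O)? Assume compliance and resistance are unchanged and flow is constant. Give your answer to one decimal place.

PIP = Vt/C + R·V̇ + PEEP (constant-flow equation of motion).
Only the resistive term changes: ΔPIP = R × ΔV̇ = 8.4 × (0.95 − 1.15) = 8.4 × -0.2 = -1.68 cmH2O.
Original PIP = 390/37.9 + 8.4×1.15 + 9 = 28.95 cmH2O; new PIP = 28.95 + (-1.68) = 27.27 cmH2O.

27.3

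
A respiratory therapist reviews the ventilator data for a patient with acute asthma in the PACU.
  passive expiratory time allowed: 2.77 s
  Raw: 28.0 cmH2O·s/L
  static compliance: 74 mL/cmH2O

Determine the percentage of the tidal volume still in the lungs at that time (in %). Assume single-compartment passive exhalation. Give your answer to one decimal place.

26.3

τ = R × C = 28.0 × 74 mL/cmH2O = 28.0 × 0.074 L/cmH2O = 2.072 s.
Passive exhalation: V(t)/V₀ = e^(−t/τ) = e^(−2.77/2.072) = 0.2627.
Fraction remaining = 0.2627 → 26.27%.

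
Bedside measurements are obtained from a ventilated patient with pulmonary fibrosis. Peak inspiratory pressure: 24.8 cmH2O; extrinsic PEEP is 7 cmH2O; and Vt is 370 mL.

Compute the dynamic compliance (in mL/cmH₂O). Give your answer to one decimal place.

20.8

Dynamic compliance = Vt / (PIP − PEEP) = 370 / (24.8 − 7) = 370 / 17.8 = 20.787 mL/cmH2O.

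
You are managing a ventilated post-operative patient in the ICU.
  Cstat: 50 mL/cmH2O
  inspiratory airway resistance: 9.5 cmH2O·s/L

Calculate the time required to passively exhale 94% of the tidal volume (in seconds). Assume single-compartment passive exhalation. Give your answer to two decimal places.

τ = R × C = 9.5 × 50 mL/cmH2O = 9.5 × 0.050 L/cmH2O = 0.475 s.
Exhaled fraction f = 1 − e^(−t/τ) → t = −τ·ln(1 − f) = −0.475·ln(0.06) = 1.336 s.

1.34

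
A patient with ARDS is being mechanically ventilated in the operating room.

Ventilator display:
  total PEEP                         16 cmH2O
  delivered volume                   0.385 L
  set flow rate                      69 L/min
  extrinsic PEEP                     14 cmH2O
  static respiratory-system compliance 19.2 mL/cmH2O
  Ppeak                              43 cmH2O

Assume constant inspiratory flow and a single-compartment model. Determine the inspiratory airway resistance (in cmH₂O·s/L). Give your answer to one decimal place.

6.0

Flow: 69 L/min ÷ 60 = 1.15 L/s.
Total PEEP = 16 cmH2O (set 14 + intrinsic 2); this is the baseline alveolar pressure.
Equation of motion (constant flow): PIP = Vt/C + R·V̇ + PEEP.
R·V̇ = PIP − Vt/C − PEEP = 43 − 385/19.2 − 16 = 43 − 20.052 − 16 = 6.948 cmH2O.
R = 6.948 / 1.15 = 6.042 cmH2O·s/L.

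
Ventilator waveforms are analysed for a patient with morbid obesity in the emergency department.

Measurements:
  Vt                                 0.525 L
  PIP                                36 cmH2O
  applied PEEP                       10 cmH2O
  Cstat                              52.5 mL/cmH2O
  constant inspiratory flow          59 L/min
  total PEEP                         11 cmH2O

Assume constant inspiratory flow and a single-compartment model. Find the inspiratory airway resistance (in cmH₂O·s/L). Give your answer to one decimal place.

Flow: 59 L/min ÷ 60 = 0.9833 L/s.
Total PEEP = 11 cmH2O (set 10 + intrinsic 1); this is the baseline alveolar pressure.
Equation of motion (constant flow): PIP = Vt/C + R·V̇ + PEEP.
R·V̇ = PIP − Vt/C − PEEP = 36 − 525/52.5 − 11 = 36 − 10.0 − 11 = 15.0 cmH2O.
R = 15.0 / 0.9833 = 15.255 cmH2O·s/L.

15.3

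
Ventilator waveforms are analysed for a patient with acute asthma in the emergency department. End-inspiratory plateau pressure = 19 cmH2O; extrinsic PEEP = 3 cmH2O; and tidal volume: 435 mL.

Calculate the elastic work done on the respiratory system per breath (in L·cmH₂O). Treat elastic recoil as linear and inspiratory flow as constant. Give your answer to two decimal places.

3.48

Elastic work ≈ ½ × (Pplat − PEEP) × Vt = 0.5 × (19 − 3) × 0.435 L = 0.5 × 16.0 × 0.435 = 3.48 L·cmH2O.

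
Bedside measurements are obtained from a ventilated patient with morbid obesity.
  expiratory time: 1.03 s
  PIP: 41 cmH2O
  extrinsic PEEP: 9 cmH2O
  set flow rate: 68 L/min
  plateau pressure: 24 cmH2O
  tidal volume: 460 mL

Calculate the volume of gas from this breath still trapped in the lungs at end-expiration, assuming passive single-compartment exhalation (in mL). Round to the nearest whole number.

49

Flow: 68 L/min ÷ 60 = 1.1333 L/s.
R = (PIP − Pplat)/V̇ = (41 − 24) / 1.1333 = 17.0/1.1333 = 15.0 cmH2O·s/L.
C = Vt/(Pplat − PEEP) = 460.0 / (24 − 9) = 460.0/15.0 = 30.667 mL/cmH2O.
τ = R × C = 15.0 × 0.03067 L/cmH2O = 0.4601 s.
Fraction remaining = e^(−Te/τ) = e^(−1.03/0.4601) = 0.1066.
Trapped volume = 460.0 × 0.1066 = 49.036 mL.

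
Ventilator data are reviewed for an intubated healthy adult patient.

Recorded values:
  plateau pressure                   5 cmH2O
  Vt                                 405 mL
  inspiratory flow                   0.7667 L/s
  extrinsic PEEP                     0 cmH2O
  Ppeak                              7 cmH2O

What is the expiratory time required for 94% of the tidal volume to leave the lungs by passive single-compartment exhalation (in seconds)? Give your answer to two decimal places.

0.59

R = (PIP − Pplat)/V̇ = (7 − 5) / 0.7667 = 2.0/0.7667 = 2.609 cmH2O·s/L.
C = Vt/(Pplat − PEEP) = 405.0 / (5 − 0) = 405.0/5.0 = 81.0 mL/cmH2O.
τ = R × C = 2.609 × 0.081 L/cmH2O = 0.2113 s.
t = −τ·ln(1 − 0.94) = −0.2113·ln(0.06) = 0.5945 s.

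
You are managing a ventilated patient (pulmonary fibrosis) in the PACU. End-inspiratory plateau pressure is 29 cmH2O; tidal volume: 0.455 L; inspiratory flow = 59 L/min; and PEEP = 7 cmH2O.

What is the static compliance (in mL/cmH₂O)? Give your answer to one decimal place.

20.7

Cstat = Vt / (Pplat − PEEP) = 455 / (29 − 7) = 455 / 22.0 = 20.682 mL/cmH2O.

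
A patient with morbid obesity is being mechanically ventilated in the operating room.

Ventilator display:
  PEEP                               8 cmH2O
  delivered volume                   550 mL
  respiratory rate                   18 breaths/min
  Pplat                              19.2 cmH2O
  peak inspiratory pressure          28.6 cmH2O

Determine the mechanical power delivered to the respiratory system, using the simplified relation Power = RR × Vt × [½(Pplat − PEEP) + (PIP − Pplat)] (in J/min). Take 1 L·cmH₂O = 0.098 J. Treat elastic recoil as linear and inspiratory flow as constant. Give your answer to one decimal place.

Per-breath work = Vt × [½(Pplat−PEEP) + (PIP−Pplat)] = 0.550 × [0.5×11.2 + 9.4] = 0.550 × 15.0 = 8.25 L·cmH2O.
Power = 18 × 8.25 = 148.5 L·cmH2O/min.
× 0.098 J/(L·cmH2O) → 14.553 J/min.

14.6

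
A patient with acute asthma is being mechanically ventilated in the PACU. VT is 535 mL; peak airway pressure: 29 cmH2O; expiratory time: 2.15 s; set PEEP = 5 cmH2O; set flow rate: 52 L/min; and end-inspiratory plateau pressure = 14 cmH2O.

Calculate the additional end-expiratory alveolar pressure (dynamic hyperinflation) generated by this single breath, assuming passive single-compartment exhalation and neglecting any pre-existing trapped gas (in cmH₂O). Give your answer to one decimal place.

Flow: 52 L/min ÷ 60 = 0.8667 L/s.
R = (PIP − Pplat)/V̇ = (29 − 14) / 0.8667 = 15.0/0.8667 = 17.307 cmH2O·s/L.
C = Vt/(Pplat − PEEP) = 535.0 / (14 − 5) = 535.0/9.0 = 59.444 mL/cmH2O.
τ = R × C = 17.307 × 0.05944 L/cmH2O = 1.029 s.
Fraction remaining = e^(−Te/τ) = e^(−2.15/1.029) = 0.1238; trapped volume = 535.0 × 0.1238 = 66.233 mL.
Additional alveolar pressure from trapping ≈ V_trapped / C = 66.233 / 59.444 = 1.114 cmH2O.

1.1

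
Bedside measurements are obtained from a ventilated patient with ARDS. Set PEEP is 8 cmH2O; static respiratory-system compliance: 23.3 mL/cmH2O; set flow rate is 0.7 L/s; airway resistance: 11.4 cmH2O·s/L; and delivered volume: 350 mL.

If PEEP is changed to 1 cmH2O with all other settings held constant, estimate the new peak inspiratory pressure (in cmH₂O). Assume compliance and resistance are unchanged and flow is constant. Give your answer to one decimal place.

24.0

PIP = Vt/C + R·V̇ + PEEP (constant-flow equation of motion).
Only the baseline term changes: ΔPIP = ΔPEEP = 1 − 8 = -7.0 cmH2O.
Original PIP = 350/23.3 + 11.4×0.7 + 8 = 31.001 cmH2O; new PIP = 31.001 + (-7.0) = 24.001 cmH2O.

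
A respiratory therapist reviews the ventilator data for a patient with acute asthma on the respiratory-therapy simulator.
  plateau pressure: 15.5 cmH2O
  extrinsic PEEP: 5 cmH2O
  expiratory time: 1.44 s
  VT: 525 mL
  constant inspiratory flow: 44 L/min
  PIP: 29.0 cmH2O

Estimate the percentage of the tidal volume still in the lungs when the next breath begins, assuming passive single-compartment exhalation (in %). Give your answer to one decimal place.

Flow: 44 L/min ÷ 60 = 0.7333 L/s.
R = (PIP − Pplat)/V̇ = (29.0 − 15.5) / 0.7333 = 13.5/0.7333 = 18.41 cmH2O·s/L.
C = Vt/(Pplat − PEEP) = 525.0 / (15.5 − 5) = 525.0/10.5 = 50.0 mL/cmH2O.
τ = R × C = 18.41 × 0.05 L/cmH2O = 0.9205 s.
Fraction remaining at end-expiration = e^(−Te/τ) = e^(−1.44/0.9205) = 0.2092 → 20.92%.

20.9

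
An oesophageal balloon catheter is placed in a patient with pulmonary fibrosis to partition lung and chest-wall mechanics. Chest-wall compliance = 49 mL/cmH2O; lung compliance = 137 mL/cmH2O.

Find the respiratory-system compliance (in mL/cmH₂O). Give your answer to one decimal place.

36.1

Lung and chest wall are elastances in series: 1/Crs = 1/CL + 1/Ccw.
1/Crs = 1/137 + 1/49 = 0.02771.
Crs = 36.088 mL/cmH2O.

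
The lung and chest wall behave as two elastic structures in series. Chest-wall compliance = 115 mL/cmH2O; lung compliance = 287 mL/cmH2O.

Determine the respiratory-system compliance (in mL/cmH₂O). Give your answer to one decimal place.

82.1

Lung and chest wall are elastances in series: 1/Crs = 1/CL + 1/Ccw.
1/Crs = 1/287 + 1/115 = 0.01218.
Crs = 82.102 mL/cmH2O.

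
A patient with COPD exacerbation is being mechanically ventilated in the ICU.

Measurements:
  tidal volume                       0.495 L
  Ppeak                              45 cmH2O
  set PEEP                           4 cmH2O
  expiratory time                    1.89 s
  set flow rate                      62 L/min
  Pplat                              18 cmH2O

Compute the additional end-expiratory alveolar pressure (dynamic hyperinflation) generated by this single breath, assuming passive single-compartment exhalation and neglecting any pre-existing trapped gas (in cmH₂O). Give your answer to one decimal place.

1.8

Flow: 62 L/min ÷ 60 = 1.0333 L/s.
R = (PIP − Pplat)/V̇ = (45 − 18) / 1.0333 = 27.0/1.0333 = 26.13 cmH2O·s/L.
C = Vt/(Pplat − PEEP) = 495.0 / (18 − 4) = 495.0/14.0 = 35.357 mL/cmH2O.
τ = R × C = 26.13 × 0.03536 L/cmH2O = 0.924 s.
Fraction remaining = e^(−Te/τ) = e^(−1.89/0.924) = 0.1293; trapped volume = 495.0 × 0.1293 = 64.004 mL.
Additional alveolar pressure from trapping ≈ V_trapped / C = 64.004 / 35.357 = 1.81 cmH2O.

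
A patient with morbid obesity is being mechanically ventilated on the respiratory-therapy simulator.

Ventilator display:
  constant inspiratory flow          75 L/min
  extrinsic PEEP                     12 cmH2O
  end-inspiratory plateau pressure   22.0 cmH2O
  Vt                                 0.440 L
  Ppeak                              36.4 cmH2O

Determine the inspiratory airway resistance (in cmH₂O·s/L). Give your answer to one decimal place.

11.5

Flow: 75 L/min ÷ 60 = 1.25 L/s.
Raw = (PIP − Pplat) / flow = (36.4 − 22.0) / 1.25 = 14.4 / 1.25 = 11.52 cmH2O·s/L.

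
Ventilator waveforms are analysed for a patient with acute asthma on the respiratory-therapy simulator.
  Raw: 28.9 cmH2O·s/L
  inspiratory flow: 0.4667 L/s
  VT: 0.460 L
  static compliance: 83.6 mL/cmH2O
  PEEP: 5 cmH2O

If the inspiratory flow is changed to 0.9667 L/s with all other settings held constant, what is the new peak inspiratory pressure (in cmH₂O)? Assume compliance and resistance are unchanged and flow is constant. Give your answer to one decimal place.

38.4

PIP = Vt/C + R·V̇ + PEEP (constant-flow equation of motion).
Only the resistive term changes: ΔPIP = R × ΔV̇ = 28.9 × (0.9667 − 0.4667) = 28.9 × 0.5 = 14.45 cmH2O.
Original PIP = 460/83.6 + 28.9×0.4667 + 5 = 23.99 cmH2O; new PIP = 23.99 + (14.45) = 38.44 cmH2O.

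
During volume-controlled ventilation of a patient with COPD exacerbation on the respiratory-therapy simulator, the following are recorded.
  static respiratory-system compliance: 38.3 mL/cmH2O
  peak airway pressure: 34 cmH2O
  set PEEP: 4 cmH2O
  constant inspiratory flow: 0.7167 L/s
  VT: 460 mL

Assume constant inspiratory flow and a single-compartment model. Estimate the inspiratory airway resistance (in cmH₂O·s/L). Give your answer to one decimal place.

Equation of motion (constant flow): PIP = Vt/C + R·V̇ + PEEP.
R·V̇ = PIP − Vt/C − PEEP = 34 − 460/38.3 − 4 = 34 − 12.01 − 4 = 17.99 cmH2O.
R = 17.99 / 0.7167 = 25.101 cmH2O·s/L.

25.1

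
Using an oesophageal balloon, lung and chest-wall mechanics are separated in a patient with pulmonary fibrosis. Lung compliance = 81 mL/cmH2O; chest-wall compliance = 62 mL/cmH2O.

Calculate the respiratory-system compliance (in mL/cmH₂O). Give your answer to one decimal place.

Lung and chest wall are elastances in series: 1/Crs = 1/CL + 1/Ccw.
1/Crs = 1/81 + 1/62 = 0.02847.
Crs = 35.125 mL/cmH2O.

35.1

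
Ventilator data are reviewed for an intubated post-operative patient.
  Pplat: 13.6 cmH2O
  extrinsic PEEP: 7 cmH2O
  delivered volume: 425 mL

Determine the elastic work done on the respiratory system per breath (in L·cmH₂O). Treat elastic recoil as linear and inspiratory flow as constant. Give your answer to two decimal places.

1.40

Elastic work ≈ ½ × (Pplat − PEEP) × Vt = 0.5 × (13.6 − 7) × 0.425 L = 0.5 × 6.6 × 0.425 = 1.403 L·cmH2O.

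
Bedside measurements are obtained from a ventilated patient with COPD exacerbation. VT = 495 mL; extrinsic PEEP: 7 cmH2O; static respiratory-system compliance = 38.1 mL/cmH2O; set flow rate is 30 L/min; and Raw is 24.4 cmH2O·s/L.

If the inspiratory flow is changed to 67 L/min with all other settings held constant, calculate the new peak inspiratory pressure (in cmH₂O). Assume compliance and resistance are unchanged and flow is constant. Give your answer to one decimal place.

47.2

Flow: 30 L/min ÷ 60 = 0.5 L/s.
New flow: 67 L/min ÷ 60 = 1.1167 L/s.
PIP = Vt/C + R·V̇ + PEEP (constant-flow equation of motion).
Only the resistive term changes: ΔPIP = R × ΔV̇ = 24.4 × (1.1167 − 0.5) = 24.4 × 0.6167 = 15.047 cmH2O.
Original PIP = 495/38.1 + 24.4×0.5 + 7 = 32.192 cmH2O; new PIP = 32.192 + (15.047) = 47.239 cmH2O.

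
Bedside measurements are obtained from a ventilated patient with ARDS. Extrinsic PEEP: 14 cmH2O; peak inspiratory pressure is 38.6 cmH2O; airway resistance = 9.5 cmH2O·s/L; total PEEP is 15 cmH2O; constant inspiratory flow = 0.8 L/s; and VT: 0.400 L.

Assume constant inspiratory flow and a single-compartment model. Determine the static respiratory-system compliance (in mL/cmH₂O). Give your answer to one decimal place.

25.0

Total PEEP = 15 cmH2O (set 14 + intrinsic 1); this is the baseline alveolar pressure.
Equation of motion (constant flow): PIP = Vt/C + R·V̇ + PEEP.
Vt/C = PIP − R·V̇ − PEEP = 38.6 − 9.5×0.8 − 15 = 38.6 − 7.6 − 15 = 16.0 cmH2O.
C = Vt / 16.0 = 400 / 16.0 = 25.0 mL/cmH2O.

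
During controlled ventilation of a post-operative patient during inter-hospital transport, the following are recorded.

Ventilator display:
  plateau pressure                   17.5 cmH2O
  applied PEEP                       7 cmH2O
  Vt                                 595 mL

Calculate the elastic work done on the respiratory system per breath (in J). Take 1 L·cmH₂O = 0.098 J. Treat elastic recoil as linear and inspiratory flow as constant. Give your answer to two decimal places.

Elastic work ≈ ½ × (Pplat − PEEP) × Vt = 0.5 × (17.5 − 7) × 0.595 L = 0.5 × 10.5 × 0.595 = 3.124 L·cmH2O.
× 0.098 J/(L·cmH2O) → 0.3062 J.

0.31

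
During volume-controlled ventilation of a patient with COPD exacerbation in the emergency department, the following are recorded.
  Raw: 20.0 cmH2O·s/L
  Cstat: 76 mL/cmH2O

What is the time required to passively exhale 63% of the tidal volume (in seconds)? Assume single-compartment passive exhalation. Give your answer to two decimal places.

τ = R × C = 20.0 × 76 mL/cmH2O = 20.0 × 0.076 L/cmH2O = 1.52 s.
Exhaled fraction f = 1 − e^(−t/τ) → t = −τ·ln(1 − f) = −1.52·ln(0.37) = 1.511 s.

1.51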